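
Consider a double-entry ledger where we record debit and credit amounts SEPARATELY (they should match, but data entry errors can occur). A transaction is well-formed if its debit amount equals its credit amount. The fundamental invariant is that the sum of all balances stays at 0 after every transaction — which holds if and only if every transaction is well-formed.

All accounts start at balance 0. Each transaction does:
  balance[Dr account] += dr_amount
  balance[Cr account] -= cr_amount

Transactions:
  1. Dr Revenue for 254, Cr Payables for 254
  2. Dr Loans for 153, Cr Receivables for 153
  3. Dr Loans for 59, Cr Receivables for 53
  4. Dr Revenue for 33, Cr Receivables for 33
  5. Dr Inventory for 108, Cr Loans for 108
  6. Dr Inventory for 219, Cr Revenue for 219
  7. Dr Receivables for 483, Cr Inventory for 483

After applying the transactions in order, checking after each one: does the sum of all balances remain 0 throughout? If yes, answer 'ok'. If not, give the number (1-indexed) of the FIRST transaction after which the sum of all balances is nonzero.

After txn 1: dr=254 cr=254 sum_balances=0
After txn 2: dr=153 cr=153 sum_balances=0
After txn 3: dr=59 cr=53 sum_balances=6
After txn 4: dr=33 cr=33 sum_balances=6
After txn 5: dr=108 cr=108 sum_balances=6
After txn 6: dr=219 cr=219 sum_balances=6
After txn 7: dr=483 cr=483 sum_balances=6

Answer: 3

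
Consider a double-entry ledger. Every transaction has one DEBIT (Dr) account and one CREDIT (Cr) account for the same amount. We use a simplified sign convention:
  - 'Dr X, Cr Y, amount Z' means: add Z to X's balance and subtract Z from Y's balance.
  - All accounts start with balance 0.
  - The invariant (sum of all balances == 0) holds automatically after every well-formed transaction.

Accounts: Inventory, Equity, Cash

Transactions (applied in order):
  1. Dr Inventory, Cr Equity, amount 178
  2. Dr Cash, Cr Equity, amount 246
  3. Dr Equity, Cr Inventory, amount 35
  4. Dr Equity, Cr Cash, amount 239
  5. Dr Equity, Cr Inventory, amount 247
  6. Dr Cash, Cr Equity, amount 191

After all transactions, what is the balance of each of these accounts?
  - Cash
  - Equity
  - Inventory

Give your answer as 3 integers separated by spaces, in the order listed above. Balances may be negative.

Answer: 198 -94 -104

Derivation:
After txn 1 (Dr Inventory, Cr Equity, amount 178): Equity=-178 Inventory=178
After txn 2 (Dr Cash, Cr Equity, amount 246): Cash=246 Equity=-424 Inventory=178
After txn 3 (Dr Equity, Cr Inventory, amount 35): Cash=246 Equity=-389 Inventory=143
After txn 4 (Dr Equity, Cr Cash, amount 239): Cash=7 Equity=-150 Inventory=143
After txn 5 (Dr Equity, Cr Inventory, amount 247): Cash=7 Equity=97 Inventory=-104
After txn 6 (Dr Cash, Cr Equity, amount 191): Cash=198 Equity=-94 Inventory=-104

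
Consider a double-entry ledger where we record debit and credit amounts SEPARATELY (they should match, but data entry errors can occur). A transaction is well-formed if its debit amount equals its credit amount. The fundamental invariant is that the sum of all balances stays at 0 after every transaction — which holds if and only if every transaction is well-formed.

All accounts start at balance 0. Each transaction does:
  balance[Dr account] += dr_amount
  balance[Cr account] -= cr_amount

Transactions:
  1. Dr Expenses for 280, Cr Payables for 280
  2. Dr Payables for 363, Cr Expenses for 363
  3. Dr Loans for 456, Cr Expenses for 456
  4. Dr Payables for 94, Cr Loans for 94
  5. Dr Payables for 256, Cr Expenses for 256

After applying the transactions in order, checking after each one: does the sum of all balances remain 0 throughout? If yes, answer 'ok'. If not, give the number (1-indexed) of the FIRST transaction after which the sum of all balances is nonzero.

After txn 1: dr=280 cr=280 sum_balances=0
After txn 2: dr=363 cr=363 sum_balances=0
After txn 3: dr=456 cr=456 sum_balances=0
After txn 4: dr=94 cr=94 sum_balances=0
After txn 5: dr=256 cr=256 sum_balances=0

Answer: ok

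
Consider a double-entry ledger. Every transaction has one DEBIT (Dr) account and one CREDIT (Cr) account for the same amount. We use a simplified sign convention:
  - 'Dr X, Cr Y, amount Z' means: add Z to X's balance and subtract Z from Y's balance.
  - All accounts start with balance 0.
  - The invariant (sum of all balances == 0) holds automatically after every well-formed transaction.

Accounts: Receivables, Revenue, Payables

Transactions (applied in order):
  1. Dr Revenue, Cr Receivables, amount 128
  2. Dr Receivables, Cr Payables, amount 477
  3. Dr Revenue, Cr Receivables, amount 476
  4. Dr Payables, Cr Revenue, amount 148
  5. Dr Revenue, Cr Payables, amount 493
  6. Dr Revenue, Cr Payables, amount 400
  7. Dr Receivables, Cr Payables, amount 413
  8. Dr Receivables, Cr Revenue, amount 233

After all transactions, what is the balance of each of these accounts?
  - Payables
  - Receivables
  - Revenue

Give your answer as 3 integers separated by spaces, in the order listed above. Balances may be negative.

Answer: -1635 519 1116

Derivation:
After txn 1 (Dr Revenue, Cr Receivables, amount 128): Receivables=-128 Revenue=128
After txn 2 (Dr Receivables, Cr Payables, amount 477): Payables=-477 Receivables=349 Revenue=128
After txn 3 (Dr Revenue, Cr Receivables, amount 476): Payables=-477 Receivables=-127 Revenue=604
After txn 4 (Dr Payables, Cr Revenue, amount 148): Payables=-329 Receivables=-127 Revenue=456
After txn 5 (Dr Revenue, Cr Payables, amount 493): Payables=-822 Receivables=-127 Revenue=949
After txn 6 (Dr Revenue, Cr Payables, amount 400): Payables=-1222 Receivables=-127 Revenue=1349
After txn 7 (Dr Receivables, Cr Payables, amount 413): Payables=-1635 Receivables=286 Revenue=1349
After txn 8 (Dr Receivables, Cr Revenue, amount 233): Payables=-1635 Receivables=519 Revenue=1116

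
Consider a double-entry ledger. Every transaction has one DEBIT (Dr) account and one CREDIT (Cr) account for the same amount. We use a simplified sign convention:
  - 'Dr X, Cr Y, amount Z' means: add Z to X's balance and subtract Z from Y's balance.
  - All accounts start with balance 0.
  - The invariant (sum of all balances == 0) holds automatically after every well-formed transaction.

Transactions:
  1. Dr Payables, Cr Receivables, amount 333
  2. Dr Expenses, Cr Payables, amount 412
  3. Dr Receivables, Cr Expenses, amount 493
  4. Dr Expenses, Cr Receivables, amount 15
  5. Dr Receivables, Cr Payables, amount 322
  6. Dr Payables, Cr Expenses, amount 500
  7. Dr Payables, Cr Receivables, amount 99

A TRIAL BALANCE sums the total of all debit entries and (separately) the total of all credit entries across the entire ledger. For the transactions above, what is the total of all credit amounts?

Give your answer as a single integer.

Txn 1: credit+=333
Txn 2: credit+=412
Txn 3: credit+=493
Txn 4: credit+=15
Txn 5: credit+=322
Txn 6: credit+=500
Txn 7: credit+=99
Total credits = 2174

Answer: 2174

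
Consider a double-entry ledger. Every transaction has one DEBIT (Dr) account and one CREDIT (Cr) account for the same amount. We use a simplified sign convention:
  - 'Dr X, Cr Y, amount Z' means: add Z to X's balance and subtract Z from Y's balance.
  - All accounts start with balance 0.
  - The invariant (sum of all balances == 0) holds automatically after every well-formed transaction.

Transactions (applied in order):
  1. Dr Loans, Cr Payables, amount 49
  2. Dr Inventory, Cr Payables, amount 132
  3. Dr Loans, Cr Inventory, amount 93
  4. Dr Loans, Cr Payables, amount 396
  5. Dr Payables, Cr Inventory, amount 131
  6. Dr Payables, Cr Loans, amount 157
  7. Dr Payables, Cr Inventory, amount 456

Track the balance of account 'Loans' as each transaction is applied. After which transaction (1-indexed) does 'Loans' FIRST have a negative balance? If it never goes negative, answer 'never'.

Answer: never

Derivation:
After txn 1: Loans=49
After txn 2: Loans=49
After txn 3: Loans=142
After txn 4: Loans=538
After txn 5: Loans=538
After txn 6: Loans=381
After txn 7: Loans=381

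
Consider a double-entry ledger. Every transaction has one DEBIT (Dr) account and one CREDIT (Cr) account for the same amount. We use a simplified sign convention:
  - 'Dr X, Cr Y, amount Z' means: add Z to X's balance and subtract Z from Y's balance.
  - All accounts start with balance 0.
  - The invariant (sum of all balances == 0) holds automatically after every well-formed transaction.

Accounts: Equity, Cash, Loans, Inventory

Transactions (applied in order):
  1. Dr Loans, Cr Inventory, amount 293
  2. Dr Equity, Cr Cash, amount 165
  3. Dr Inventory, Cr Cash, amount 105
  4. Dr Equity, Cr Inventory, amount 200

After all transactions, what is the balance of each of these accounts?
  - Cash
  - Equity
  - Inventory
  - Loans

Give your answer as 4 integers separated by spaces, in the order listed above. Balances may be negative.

Answer: -270 365 -388 293

Derivation:
After txn 1 (Dr Loans, Cr Inventory, amount 293): Inventory=-293 Loans=293
After txn 2 (Dr Equity, Cr Cash, amount 165): Cash=-165 Equity=165 Inventory=-293 Loans=293
After txn 3 (Dr Inventory, Cr Cash, amount 105): Cash=-270 Equity=165 Inventory=-188 Loans=293
After txn 4 (Dr Equity, Cr Inventory, amount 200): Cash=-270 Equity=365 Inventory=-388 Loans=293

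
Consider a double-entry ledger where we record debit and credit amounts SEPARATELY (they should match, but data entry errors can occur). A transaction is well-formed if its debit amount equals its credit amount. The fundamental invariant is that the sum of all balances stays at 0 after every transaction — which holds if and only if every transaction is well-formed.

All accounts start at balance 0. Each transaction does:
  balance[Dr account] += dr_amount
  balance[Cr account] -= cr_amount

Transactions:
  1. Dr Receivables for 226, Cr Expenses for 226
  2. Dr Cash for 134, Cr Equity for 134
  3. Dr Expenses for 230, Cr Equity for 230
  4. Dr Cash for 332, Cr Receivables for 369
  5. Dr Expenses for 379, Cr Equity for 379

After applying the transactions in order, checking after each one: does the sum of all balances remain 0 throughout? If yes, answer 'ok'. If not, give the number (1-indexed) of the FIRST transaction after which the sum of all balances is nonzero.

After txn 1: dr=226 cr=226 sum_balances=0
After txn 2: dr=134 cr=134 sum_balances=0
After txn 3: dr=230 cr=230 sum_balances=0
After txn 4: dr=332 cr=369 sum_balances=-37
After txn 5: dr=379 cr=379 sum_balances=-37

Answer: 4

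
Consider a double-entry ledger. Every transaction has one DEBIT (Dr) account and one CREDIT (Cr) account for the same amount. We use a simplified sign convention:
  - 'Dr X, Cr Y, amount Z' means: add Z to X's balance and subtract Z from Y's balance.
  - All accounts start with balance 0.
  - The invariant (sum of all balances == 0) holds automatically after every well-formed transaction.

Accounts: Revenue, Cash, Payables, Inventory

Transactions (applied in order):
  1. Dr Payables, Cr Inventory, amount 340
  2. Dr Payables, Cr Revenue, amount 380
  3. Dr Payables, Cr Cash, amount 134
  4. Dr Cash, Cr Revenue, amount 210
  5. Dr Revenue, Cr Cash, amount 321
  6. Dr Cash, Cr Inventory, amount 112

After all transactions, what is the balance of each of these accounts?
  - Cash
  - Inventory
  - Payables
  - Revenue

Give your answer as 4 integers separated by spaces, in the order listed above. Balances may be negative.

After txn 1 (Dr Payables, Cr Inventory, amount 340): Inventory=-340 Payables=340
After txn 2 (Dr Payables, Cr Revenue, amount 380): Inventory=-340 Payables=720 Revenue=-380
After txn 3 (Dr Payables, Cr Cash, amount 134): Cash=-134 Inventory=-340 Payables=854 Revenue=-380
After txn 4 (Dr Cash, Cr Revenue, amount 210): Cash=76 Inventory=-340 Payables=854 Revenue=-590
After txn 5 (Dr Revenue, Cr Cash, amount 321): Cash=-245 Inventory=-340 Payables=854 Revenue=-269
After txn 6 (Dr Cash, Cr Inventory, amount 112): Cash=-133 Inventory=-452 Payables=854 Revenue=-269

Answer: -133 -452 854 -269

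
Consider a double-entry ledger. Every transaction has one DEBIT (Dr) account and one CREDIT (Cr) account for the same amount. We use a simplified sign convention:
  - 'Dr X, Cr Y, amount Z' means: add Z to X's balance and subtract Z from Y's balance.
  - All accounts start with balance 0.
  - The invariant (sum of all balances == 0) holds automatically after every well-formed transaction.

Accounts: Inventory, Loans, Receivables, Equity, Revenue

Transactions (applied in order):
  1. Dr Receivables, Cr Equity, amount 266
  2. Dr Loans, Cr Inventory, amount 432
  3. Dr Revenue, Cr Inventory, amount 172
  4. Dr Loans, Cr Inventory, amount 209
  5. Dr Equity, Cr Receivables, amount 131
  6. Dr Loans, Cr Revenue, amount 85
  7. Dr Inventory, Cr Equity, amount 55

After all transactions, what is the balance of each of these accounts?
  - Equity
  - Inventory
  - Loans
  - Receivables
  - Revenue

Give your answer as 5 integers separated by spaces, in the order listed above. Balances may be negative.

Answer: -190 -758 726 135 87

Derivation:
After txn 1 (Dr Receivables, Cr Equity, amount 266): Equity=-266 Receivables=266
After txn 2 (Dr Loans, Cr Inventory, amount 432): Equity=-266 Inventory=-432 Loans=432 Receivables=266
After txn 3 (Dr Revenue, Cr Inventory, amount 172): Equity=-266 Inventory=-604 Loans=432 Receivables=266 Revenue=172
After txn 4 (Dr Loans, Cr Inventory, amount 209): Equity=-266 Inventory=-813 Loans=641 Receivables=266 Revenue=172
After txn 5 (Dr Equity, Cr Receivables, amount 131): Equity=-135 Inventory=-813 Loans=641 Receivables=135 Revenue=172
After txn 6 (Dr Loans, Cr Revenue, amount 85): Equity=-135 Inventory=-813 Loans=726 Receivables=135 Revenue=87
After txn 7 (Dr Inventory, Cr Equity, amount 55): Equity=-190 Inventory=-758 Loans=726 Receivables=135 Revenue=87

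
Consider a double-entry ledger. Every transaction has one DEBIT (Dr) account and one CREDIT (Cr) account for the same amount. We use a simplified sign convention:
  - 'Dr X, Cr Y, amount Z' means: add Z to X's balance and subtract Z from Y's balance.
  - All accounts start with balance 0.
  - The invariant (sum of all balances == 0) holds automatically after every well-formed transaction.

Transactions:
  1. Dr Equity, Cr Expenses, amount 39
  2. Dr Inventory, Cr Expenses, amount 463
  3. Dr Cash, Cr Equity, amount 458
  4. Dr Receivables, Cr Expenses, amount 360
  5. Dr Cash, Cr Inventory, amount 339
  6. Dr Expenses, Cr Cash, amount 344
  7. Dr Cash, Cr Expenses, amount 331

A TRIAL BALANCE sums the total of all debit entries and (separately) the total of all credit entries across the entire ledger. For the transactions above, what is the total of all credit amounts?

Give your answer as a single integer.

Answer: 2334

Derivation:
Txn 1: credit+=39
Txn 2: credit+=463
Txn 3: credit+=458
Txn 4: credit+=360
Txn 5: credit+=339
Txn 6: credit+=344
Txn 7: credit+=331
Total credits = 2334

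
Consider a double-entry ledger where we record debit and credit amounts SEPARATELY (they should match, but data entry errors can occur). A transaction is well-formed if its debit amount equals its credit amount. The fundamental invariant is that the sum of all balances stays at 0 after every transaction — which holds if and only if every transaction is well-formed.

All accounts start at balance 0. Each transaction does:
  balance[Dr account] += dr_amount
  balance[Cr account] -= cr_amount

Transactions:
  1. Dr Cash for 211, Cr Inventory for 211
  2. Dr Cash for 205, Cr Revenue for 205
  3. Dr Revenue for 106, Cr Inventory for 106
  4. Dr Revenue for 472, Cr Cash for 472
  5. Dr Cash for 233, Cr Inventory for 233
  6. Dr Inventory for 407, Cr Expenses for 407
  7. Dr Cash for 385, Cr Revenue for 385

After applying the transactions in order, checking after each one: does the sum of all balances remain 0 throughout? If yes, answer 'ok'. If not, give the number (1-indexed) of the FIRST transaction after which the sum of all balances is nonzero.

After txn 1: dr=211 cr=211 sum_balances=0
After txn 2: dr=205 cr=205 sum_balances=0
After txn 3: dr=106 cr=106 sum_balances=0
After txn 4: dr=472 cr=472 sum_balances=0
After txn 5: dr=233 cr=233 sum_balances=0
After txn 6: dr=407 cr=407 sum_balances=0
After txn 7: dr=385 cr=385 sum_balances=0

Answer: ok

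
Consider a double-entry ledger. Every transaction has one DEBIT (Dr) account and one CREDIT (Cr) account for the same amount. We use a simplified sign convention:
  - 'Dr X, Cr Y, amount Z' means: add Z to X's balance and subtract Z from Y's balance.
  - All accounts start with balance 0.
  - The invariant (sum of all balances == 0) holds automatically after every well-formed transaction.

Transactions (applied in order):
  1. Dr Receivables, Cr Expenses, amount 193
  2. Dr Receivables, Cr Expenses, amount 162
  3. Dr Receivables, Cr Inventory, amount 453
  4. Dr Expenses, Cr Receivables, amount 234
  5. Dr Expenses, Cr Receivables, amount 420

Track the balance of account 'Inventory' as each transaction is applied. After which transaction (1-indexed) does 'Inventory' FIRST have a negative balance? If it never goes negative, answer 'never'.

Answer: 3

Derivation:
After txn 1: Inventory=0
After txn 2: Inventory=0
After txn 3: Inventory=-453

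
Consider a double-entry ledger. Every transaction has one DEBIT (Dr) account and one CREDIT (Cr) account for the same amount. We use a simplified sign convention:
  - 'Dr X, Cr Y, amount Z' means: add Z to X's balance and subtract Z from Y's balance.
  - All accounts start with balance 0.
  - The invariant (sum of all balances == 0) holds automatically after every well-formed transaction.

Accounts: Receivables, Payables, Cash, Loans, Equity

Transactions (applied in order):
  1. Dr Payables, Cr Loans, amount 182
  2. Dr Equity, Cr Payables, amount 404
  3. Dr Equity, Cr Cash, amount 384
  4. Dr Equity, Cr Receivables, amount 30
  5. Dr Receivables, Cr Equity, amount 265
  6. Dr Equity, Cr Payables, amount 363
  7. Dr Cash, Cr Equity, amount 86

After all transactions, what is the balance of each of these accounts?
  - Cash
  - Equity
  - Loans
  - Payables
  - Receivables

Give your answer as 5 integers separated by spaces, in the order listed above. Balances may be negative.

Answer: -298 830 -182 -585 235

Derivation:
After txn 1 (Dr Payables, Cr Loans, amount 182): Loans=-182 Payables=182
After txn 2 (Dr Equity, Cr Payables, amount 404): Equity=404 Loans=-182 Payables=-222
After txn 3 (Dr Equity, Cr Cash, amount 384): Cash=-384 Equity=788 Loans=-182 Payables=-222
After txn 4 (Dr Equity, Cr Receivables, amount 30): Cash=-384 Equity=818 Loans=-182 Payables=-222 Receivables=-30
After txn 5 (Dr Receivables, Cr Equity, amount 265): Cash=-384 Equity=553 Loans=-182 Payables=-222 Receivables=235
After txn 6 (Dr Equity, Cr Payables, amount 363): Cash=-384 Equity=916 Loans=-182 Payables=-585 Receivables=235
After txn 7 (Dr Cash, Cr Equity, amount 86): Cash=-298 Equity=830 Loans=-182 Payables=-585 Receivables=235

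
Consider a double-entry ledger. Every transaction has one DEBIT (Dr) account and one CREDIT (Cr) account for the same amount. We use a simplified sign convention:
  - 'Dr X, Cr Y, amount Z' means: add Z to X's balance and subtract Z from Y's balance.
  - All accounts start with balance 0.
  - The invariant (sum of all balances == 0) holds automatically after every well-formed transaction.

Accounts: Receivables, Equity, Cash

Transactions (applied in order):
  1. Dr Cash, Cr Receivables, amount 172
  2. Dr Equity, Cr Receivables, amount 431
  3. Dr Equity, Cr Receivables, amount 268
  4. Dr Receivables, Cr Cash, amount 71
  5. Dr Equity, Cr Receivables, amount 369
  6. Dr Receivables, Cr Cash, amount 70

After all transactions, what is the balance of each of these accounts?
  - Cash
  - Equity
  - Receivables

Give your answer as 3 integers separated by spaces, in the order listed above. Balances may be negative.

After txn 1 (Dr Cash, Cr Receivables, amount 172): Cash=172 Receivables=-172
After txn 2 (Dr Equity, Cr Receivables, amount 431): Cash=172 Equity=431 Receivables=-603
After txn 3 (Dr Equity, Cr Receivables, amount 268): Cash=172 Equity=699 Receivables=-871
After txn 4 (Dr Receivables, Cr Cash, amount 71): Cash=101 Equity=699 Receivables=-800
After txn 5 (Dr Equity, Cr Receivables, amount 369): Cash=101 Equity=1068 Receivables=-1169
After txn 6 (Dr Receivables, Cr Cash, amount 70): Cash=31 Equity=1068 Receivables=-1099

Answer: 31 1068 -1099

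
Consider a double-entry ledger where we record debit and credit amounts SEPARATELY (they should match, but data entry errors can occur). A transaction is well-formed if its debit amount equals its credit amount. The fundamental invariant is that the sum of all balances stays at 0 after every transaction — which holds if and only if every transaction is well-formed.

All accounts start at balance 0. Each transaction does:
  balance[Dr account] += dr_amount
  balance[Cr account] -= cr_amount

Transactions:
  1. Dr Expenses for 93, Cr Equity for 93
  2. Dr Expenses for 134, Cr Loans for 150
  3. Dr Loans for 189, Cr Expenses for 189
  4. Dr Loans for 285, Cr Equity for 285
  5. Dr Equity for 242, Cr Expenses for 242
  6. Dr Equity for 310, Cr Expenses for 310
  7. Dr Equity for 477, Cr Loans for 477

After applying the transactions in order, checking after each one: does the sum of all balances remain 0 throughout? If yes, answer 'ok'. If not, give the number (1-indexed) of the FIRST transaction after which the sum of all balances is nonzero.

Answer: 2

Derivation:
After txn 1: dr=93 cr=93 sum_balances=0
After txn 2: dr=134 cr=150 sum_balances=-16
After txn 3: dr=189 cr=189 sum_balances=-16
After txn 4: dr=285 cr=285 sum_balances=-16
After txn 5: dr=242 cr=242 sum_balances=-16
After txn 6: dr=310 cr=310 sum_balances=-16
After txn 7: dr=477 cr=477 sum_balances=-16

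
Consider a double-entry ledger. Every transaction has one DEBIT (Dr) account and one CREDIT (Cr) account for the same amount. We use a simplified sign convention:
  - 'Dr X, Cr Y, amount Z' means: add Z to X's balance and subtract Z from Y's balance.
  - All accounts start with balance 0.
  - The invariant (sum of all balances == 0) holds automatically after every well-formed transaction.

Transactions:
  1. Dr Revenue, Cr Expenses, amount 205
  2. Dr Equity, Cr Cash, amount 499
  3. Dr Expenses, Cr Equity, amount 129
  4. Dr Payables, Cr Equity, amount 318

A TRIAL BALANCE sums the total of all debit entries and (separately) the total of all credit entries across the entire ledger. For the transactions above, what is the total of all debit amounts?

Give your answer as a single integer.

Answer: 1151

Derivation:
Txn 1: debit+=205
Txn 2: debit+=499
Txn 3: debit+=129
Txn 4: debit+=318
Total debits = 1151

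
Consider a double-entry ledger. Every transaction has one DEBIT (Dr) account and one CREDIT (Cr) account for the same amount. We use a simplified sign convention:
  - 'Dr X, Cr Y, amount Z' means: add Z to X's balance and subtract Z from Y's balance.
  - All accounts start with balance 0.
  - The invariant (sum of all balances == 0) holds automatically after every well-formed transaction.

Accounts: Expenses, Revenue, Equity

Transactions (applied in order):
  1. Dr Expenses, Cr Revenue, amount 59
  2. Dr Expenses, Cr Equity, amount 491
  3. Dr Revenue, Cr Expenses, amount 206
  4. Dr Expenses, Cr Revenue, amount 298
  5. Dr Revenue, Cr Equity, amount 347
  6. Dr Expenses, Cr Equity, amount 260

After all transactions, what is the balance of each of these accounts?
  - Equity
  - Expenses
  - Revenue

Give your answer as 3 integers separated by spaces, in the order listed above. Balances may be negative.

Answer: -1098 902 196

Derivation:
After txn 1 (Dr Expenses, Cr Revenue, amount 59): Expenses=59 Revenue=-59
After txn 2 (Dr Expenses, Cr Equity, amount 491): Equity=-491 Expenses=550 Revenue=-59
After txn 3 (Dr Revenue, Cr Expenses, amount 206): Equity=-491 Expenses=344 Revenue=147
After txn 4 (Dr Expenses, Cr Revenue, amount 298): Equity=-491 Expenses=642 Revenue=-151
After txn 5 (Dr Revenue, Cr Equity, amount 347): Equity=-838 Expenses=642 Revenue=196
After txn 6 (Dr Expenses, Cr Equity, amount 260): Equity=-1098 Expenses=902 Revenue=196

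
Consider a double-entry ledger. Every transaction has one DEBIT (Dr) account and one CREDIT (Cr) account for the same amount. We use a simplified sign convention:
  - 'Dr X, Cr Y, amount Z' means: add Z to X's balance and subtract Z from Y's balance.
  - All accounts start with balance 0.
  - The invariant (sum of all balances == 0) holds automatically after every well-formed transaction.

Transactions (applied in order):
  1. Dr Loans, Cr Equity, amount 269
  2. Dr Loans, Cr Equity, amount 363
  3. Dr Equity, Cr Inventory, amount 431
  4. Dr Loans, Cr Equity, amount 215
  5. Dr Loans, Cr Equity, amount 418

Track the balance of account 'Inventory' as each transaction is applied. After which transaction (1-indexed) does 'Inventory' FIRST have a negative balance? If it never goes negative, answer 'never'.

Answer: 3

Derivation:
After txn 1: Inventory=0
After txn 2: Inventory=0
After txn 3: Inventory=-431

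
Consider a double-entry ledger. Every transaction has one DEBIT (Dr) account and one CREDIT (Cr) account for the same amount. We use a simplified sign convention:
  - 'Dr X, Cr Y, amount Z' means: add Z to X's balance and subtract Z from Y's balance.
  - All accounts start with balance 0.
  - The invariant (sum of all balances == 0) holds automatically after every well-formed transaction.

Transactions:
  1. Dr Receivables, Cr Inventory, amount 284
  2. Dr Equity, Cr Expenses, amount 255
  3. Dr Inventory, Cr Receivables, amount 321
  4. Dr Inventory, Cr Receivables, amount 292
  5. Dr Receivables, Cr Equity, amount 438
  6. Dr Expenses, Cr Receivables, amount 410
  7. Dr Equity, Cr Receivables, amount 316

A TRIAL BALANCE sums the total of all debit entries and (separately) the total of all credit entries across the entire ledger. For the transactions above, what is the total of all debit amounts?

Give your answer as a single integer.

Txn 1: debit+=284
Txn 2: debit+=255
Txn 3: debit+=321
Txn 4: debit+=292
Txn 5: debit+=438
Txn 6: debit+=410
Txn 7: debit+=316
Total debits = 2316

Answer: 2316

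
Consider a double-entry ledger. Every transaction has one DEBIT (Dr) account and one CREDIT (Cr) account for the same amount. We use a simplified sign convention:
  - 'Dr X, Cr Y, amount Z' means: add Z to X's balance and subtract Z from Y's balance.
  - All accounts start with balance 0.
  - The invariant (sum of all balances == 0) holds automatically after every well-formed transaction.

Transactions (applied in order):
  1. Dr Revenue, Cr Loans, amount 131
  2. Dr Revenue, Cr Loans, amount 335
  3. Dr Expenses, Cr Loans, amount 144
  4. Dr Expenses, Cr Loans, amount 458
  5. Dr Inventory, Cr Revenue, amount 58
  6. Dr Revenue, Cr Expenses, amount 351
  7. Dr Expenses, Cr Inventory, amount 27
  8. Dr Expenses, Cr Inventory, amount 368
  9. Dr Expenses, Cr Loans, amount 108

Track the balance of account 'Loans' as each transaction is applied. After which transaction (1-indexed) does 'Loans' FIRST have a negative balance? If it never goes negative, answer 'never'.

Answer: 1

Derivation:
After txn 1: Loans=-131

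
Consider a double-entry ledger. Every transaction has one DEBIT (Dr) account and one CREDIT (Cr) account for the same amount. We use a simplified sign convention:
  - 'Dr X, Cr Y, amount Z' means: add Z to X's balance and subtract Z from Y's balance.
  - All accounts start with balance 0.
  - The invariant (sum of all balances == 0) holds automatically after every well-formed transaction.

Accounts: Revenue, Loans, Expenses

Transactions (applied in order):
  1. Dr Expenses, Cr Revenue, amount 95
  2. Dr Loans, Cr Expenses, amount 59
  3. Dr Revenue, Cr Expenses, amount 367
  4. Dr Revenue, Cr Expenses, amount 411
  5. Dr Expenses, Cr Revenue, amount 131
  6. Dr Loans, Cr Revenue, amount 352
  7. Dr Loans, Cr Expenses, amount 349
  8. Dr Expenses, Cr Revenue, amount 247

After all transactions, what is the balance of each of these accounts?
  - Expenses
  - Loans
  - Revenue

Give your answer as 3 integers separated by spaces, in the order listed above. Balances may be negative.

Answer: -713 760 -47

Derivation:
After txn 1 (Dr Expenses, Cr Revenue, amount 95): Expenses=95 Revenue=-95
After txn 2 (Dr Loans, Cr Expenses, amount 59): Expenses=36 Loans=59 Revenue=-95
After txn 3 (Dr Revenue, Cr Expenses, amount 367): Expenses=-331 Loans=59 Revenue=272
After txn 4 (Dr Revenue, Cr Expenses, amount 411): Expenses=-742 Loans=59 Revenue=683
After txn 5 (Dr Expenses, Cr Revenue, amount 131): Expenses=-611 Loans=59 Revenue=552
After txn 6 (Dr Loans, Cr Revenue, amount 352): Expenses=-611 Loans=411 Revenue=200
After txn 7 (Dr Loans, Cr Expenses, amount 349): Expenses=-960 Loans=760 Revenue=200
After txn 8 (Dr Expenses, Cr Revenue, amount 247): Expenses=-713 Loans=760 Revenue=-47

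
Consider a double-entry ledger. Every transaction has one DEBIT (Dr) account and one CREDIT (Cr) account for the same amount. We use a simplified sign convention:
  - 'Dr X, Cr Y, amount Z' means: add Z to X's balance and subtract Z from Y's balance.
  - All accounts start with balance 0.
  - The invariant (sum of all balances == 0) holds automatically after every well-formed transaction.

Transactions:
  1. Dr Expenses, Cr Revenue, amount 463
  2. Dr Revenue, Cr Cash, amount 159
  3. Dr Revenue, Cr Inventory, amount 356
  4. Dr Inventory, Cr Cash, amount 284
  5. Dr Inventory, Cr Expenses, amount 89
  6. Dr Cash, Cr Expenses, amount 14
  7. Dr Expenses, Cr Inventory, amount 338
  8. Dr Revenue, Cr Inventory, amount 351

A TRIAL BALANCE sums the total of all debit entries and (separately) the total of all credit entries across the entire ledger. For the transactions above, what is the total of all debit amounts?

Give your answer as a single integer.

Txn 1: debit+=463
Txn 2: debit+=159
Txn 3: debit+=356
Txn 4: debit+=284
Txn 5: debit+=89
Txn 6: debit+=14
Txn 7: debit+=338
Txn 8: debit+=351
Total debits = 2054

Answer: 2054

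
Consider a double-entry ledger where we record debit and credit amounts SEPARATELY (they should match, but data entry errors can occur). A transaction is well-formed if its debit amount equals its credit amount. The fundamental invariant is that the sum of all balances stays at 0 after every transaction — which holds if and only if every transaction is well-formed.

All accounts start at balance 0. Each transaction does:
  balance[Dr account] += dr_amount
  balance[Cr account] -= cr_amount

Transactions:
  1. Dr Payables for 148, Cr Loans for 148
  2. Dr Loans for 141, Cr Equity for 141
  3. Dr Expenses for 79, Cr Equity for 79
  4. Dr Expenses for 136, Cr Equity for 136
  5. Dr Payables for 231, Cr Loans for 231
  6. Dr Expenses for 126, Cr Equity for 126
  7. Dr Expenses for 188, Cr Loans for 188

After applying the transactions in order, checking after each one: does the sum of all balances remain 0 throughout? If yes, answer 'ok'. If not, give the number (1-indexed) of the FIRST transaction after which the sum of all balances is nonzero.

Answer: ok

Derivation:
After txn 1: dr=148 cr=148 sum_balances=0
After txn 2: dr=141 cr=141 sum_balances=0
After txn 3: dr=79 cr=79 sum_balances=0
After txn 4: dr=136 cr=136 sum_balances=0
After txn 5: dr=231 cr=231 sum_balances=0
After txn 6: dr=126 cr=126 sum_balances=0
After txn 7: dr=188 cr=188 sum_balances=0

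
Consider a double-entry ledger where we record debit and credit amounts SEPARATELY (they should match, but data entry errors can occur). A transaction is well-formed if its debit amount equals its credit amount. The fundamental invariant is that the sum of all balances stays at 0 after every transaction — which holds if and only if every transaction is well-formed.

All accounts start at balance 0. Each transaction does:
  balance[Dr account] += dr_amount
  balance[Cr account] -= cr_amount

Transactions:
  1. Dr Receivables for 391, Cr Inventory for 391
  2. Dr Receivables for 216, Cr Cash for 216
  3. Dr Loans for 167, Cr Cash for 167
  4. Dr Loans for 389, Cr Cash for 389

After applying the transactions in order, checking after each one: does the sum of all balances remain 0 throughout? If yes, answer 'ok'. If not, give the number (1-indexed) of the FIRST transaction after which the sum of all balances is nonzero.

After txn 1: dr=391 cr=391 sum_balances=0
After txn 2: dr=216 cr=216 sum_balances=0
After txn 3: dr=167 cr=167 sum_balances=0
After txn 4: dr=389 cr=389 sum_balances=0

Answer: ok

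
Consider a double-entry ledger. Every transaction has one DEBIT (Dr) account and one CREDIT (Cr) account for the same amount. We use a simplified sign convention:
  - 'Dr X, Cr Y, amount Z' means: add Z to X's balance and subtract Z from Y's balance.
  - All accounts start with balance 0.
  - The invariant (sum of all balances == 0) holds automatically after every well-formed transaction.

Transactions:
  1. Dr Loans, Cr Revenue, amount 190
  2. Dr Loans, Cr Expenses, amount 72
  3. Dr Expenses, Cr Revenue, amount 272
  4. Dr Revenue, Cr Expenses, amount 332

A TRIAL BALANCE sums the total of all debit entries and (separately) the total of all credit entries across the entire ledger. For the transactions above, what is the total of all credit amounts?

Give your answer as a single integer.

Txn 1: credit+=190
Txn 2: credit+=72
Txn 3: credit+=272
Txn 4: credit+=332
Total credits = 866

Answer: 866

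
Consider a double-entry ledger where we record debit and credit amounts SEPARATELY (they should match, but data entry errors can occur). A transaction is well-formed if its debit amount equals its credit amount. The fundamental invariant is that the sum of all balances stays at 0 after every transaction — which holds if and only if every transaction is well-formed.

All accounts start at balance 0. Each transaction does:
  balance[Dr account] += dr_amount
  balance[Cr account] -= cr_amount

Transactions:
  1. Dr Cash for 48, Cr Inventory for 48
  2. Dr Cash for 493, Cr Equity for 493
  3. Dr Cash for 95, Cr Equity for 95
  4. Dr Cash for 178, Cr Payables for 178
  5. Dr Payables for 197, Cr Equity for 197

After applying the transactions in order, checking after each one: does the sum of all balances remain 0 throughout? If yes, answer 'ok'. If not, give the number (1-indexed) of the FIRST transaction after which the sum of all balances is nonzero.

Answer: ok

Derivation:
After txn 1: dr=48 cr=48 sum_balances=0
After txn 2: dr=493 cr=493 sum_balances=0
After txn 3: dr=95 cr=95 sum_balances=0
After txn 4: dr=178 cr=178 sum_balances=0
After txn 5: dr=197 cr=197 sum_balances=0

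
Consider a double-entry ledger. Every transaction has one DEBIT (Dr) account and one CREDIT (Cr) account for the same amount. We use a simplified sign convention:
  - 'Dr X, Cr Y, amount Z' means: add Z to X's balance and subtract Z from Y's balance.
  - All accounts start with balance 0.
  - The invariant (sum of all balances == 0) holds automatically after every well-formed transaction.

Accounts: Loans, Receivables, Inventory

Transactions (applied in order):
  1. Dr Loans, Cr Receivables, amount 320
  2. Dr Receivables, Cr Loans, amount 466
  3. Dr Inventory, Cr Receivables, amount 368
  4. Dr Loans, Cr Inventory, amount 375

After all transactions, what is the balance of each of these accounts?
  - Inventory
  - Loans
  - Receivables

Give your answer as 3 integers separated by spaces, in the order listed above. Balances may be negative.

Answer: -7 229 -222

Derivation:
After txn 1 (Dr Loans, Cr Receivables, amount 320): Loans=320 Receivables=-320
After txn 2 (Dr Receivables, Cr Loans, amount 466): Loans=-146 Receivables=146
After txn 3 (Dr Inventory, Cr Receivables, amount 368): Inventory=368 Loans=-146 Receivables=-222
After txn 4 (Dr Loans, Cr Inventory, amount 375): Inventory=-7 Loans=229 Receivables=-222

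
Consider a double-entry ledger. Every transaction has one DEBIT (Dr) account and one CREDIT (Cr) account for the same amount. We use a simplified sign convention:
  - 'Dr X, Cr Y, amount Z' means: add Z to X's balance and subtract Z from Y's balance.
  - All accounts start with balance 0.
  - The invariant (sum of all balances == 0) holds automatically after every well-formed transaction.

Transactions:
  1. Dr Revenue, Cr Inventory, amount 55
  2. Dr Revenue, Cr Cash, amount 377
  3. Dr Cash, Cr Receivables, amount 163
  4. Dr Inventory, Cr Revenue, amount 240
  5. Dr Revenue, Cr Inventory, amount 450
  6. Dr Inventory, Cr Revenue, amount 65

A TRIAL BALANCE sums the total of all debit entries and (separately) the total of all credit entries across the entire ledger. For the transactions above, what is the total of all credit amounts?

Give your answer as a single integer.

Txn 1: credit+=55
Txn 2: credit+=377
Txn 3: credit+=163
Txn 4: credit+=240
Txn 5: credit+=450
Txn 6: credit+=65
Total credits = 1350

Answer: 1350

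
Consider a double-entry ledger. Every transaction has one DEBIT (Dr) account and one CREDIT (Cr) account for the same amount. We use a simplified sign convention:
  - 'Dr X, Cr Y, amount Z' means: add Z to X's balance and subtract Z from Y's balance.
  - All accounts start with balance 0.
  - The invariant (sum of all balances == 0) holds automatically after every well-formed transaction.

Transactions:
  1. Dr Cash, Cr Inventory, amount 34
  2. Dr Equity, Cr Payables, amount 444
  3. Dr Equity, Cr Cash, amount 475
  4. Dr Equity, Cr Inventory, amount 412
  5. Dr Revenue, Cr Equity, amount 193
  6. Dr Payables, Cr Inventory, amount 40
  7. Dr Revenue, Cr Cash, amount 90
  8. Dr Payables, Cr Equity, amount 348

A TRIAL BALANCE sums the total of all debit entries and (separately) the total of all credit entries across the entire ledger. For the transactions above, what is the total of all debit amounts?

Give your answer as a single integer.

Answer: 2036

Derivation:
Txn 1: debit+=34
Txn 2: debit+=444
Txn 3: debit+=475
Txn 4: debit+=412
Txn 5: debit+=193
Txn 6: debit+=40
Txn 7: debit+=90
Txn 8: debit+=348
Total debits = 2036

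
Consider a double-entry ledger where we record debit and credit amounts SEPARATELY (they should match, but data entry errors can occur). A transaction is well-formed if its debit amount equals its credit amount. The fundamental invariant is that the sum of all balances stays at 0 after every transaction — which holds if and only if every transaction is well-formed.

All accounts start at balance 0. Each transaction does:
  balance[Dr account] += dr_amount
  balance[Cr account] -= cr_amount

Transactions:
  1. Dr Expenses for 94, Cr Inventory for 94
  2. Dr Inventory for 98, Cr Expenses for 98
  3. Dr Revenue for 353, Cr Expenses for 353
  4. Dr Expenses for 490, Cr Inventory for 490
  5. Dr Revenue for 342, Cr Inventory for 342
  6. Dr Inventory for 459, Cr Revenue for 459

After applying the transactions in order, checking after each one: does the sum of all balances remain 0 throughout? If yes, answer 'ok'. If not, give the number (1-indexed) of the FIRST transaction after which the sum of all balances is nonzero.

After txn 1: dr=94 cr=94 sum_balances=0
After txn 2: dr=98 cr=98 sum_balances=0
After txn 3: dr=353 cr=353 sum_balances=0
After txn 4: dr=490 cr=490 sum_balances=0
After txn 5: dr=342 cr=342 sum_balances=0
After txn 6: dr=459 cr=459 sum_balances=0

Answer: ok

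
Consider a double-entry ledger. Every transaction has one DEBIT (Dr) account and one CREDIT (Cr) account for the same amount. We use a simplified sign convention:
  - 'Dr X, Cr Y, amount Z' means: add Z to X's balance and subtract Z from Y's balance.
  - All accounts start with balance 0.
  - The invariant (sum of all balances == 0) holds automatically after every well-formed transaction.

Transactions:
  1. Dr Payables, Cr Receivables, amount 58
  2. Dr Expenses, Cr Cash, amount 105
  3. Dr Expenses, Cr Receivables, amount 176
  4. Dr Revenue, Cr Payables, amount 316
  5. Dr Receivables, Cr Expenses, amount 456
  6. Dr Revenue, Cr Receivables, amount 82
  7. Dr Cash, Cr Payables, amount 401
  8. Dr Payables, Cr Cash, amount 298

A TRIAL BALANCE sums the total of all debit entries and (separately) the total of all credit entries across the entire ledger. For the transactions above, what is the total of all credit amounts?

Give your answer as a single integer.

Answer: 1892

Derivation:
Txn 1: credit+=58
Txn 2: credit+=105
Txn 3: credit+=176
Txn 4: credit+=316
Txn 5: credit+=456
Txn 6: credit+=82
Txn 7: credit+=401
Txn 8: credit+=298
Total credits = 1892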